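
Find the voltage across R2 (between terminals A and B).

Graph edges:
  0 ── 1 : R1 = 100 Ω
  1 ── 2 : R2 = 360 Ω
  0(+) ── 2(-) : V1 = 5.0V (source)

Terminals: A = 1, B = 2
R1 and R2 are in series across V1 (node 0 → node 1 → node 2), and the output A–B is taken across R2, so this is a voltage divider.
Series current: I = V1/(R1 + R2) = 5/(100 + 360) = 5/460 = 0.01087 A
V_R2 = I × R2 = V1 × R2/(R1 + R2) = 5 × 360/460 = 3.913 V

Final answer: 3.913 V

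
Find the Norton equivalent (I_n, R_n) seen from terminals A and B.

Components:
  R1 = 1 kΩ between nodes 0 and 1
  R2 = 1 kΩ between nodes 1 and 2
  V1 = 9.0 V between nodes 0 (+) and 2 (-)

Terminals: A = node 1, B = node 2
Find the Thévenin equivalent first; then I_n = V_th/R_th and R_n = R_th.
Step 1 — V_th is the open-circuit voltage V_A - V_B (nothing connected across the terminals).
Nodal analysis, taking node 2 as the 0 V reference.
Source V1 fixes V_0 = 9 V.
KCL at each unknown node (sum of currents leaving = 0; resistances in Ω):
  Node 1: (V_1 - 9)/1000 + (V_1 - 0)/1000 = 0
Collecting terms: 0.002 × V_1 = 0.009  =>  V_1 = 4.5 V
V_th = V_1 - V_2 = 4.5 - 0 = 4.5 V
Step 2 — R_th: zero the source — replace V1 by a short circuit (node 2 merges into node 0) — and find the resistance seen between A (node 1) and B (node 0).
Reduce the network between node 1 (A) and node 0 (B) by series/parallel combination:
  Rp1 = R1 ‖ R2 (parallel, both between nodes 0 and 1) = 1/(1/1000 + 1/1000) = 500 Ω
R_th = 500 Ω
I_n = V_th/R_th = 4.5/500 = 0.009 A, and R_n = R_th = 500 Ω

Final answer: I_n = 0.009 A, R_n = 500 Ω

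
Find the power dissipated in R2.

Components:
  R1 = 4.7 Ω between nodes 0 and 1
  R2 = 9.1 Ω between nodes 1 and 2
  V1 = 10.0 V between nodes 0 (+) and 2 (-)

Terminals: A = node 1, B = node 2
Nodal analysis, taking node 2 as the 0 V reference.
Source V1 fixes V_0 = 10 V.
KCL at each unknown node (sum of currents leaving = 0; resistances in Ω):
  Node 1: (V_1 - 10)/4.7 + (V_1 - 0)/9.1 = 0
Collecting terms: 0.3227 × V_1 = 2.128  =>  V_1 = 6.594 V
I_R2 = (V_1 - V_2)/R2 = (6.594 - 0)/9.1 = 0.7246 A
P_R2 = I_R2² × R2 = (0.7246)² × 9.1 = 4.778 W

Final answer: 4.778 W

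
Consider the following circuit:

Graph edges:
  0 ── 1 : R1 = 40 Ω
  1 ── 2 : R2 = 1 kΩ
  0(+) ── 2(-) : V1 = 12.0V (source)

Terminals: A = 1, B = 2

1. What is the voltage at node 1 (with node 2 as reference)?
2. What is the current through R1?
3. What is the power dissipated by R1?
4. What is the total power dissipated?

Nodal analysis, taking node 2 as the 0 V reference.
Source V1 fixes V_0 = 12 V.
KCL at each unknown node (sum of currents leaving = 0; resistances in Ω):
  Node 1: (V_1 - 12)/40 + (V_1 - 0)/1000 = 0
Collecting terms: 0.026 × V_1 = 0.3  =>  V_1 = 11.54 V
Part 1:
  Read off the nodal solution: V_1 = 11.54 V
Part 2:
  I_R1 = (V_0 - V_1)/R1 = (12 - 11.54)/40 = 0.01154 A
  Magnitude: I_R1 = 0.01154 A
Part 3:
  I_R1 = (V_0 - V_1)/R1 = (12 - 11.54)/40 = 0.01154 A
  P_R1 = I_R1² × R1 = (0.01154)² × 40 = 0.005325 W
Part 4:
  Power in each resistor, P = (ΔV)²/R:
    P_R1 = (12 - 11.54)²/40 = 0.005325 W
    P_R2 = (11.54 - 0)²/1000 = 0.1331 W
  P_total = P_R1 + P_R2 = 0.1385 W

Final answers:
1. V_1 = 11.54 V
2. I_R1 = 0.01154 A
3. P_R1 = 0.005325 W
4. P_total = 0.1385 W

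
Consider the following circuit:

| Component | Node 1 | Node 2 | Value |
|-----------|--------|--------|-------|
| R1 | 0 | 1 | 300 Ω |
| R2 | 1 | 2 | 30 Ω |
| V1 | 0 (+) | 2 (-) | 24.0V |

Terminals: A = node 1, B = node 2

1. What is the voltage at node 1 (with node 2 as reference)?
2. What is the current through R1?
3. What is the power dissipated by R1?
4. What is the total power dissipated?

Nodal analysis, taking node 2 as the 0 V reference.
Source V1 fixes V_0 = 24 V.
KCL at each unknown node (sum of currents leaving = 0; resistances in Ω):
  Node 1: (V_1 - 24)/300 + (V_1 - 0)/30 = 0
Collecting terms: 0.03667 × V_1 = 0.08  =>  V_1 = 2.182 V
Part 1:
  Read off the nodal solution: V_1 = 2.182 V
Part 2:
  I_R1 = (V_0 - V_1)/R1 = (24 - 2.182)/300 = 0.07273 A
  Magnitude: I_R1 = 0.07273 A
Part 3:
  I_R1 = (V_0 - V_1)/R1 = (24 - 2.182)/300 = 0.07273 A
  P_R1 = I_R1² × R1 = (0.07273)² × 300 = 1.587 W
Part 4:
  Power in each resistor, P = (ΔV)²/R:
    P_R1 = (24 - 2.182)²/300 = 1.587 W
    P_R2 = (2.182 - 0)²/30 = 0.1587 W
  P_total = P_R1 + P_R2 = 1.745 W

Final answers:
1. V_1 = 2.182 V
2. I_R1 = 0.07273 A
3. P_R1 = 1.587 W
4. P_total = 1.745 W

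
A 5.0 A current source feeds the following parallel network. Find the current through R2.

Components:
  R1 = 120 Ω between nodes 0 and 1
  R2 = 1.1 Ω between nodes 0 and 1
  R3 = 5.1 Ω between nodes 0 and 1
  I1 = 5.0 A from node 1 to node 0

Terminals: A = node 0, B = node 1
All resistors sit directly between nodes 0 and 1, so they are in parallel and share one voltage V; the full source current 5 A splits among them.
1/R_par = 1/120 + 1/1.1 + 1/5.1 = 1.114 S  =>  R_par = 0.8981 Ω
V = I × R_par = 5 × 0.8981 = 4.49 V
I_R2 = V/R2 = 4.49/1.1 = 4.082 A

Final answer: 4.082 A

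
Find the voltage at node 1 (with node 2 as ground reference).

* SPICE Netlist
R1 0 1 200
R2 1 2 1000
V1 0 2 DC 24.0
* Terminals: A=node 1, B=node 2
Nodal analysis, taking node 2 as the 0 V reference.
Source V1 fixes V_0 = 24 V.
KCL at each unknown node (sum of currents leaving = 0; resistances in Ω):
  Node 1: (V_1 - 24)/200 + (V_1 - 0)/1000 = 0
Collecting terms: 0.006 × V_1 = 0.12  =>  V_1 = 20 V
The requested potential is V_1 = 20 V.

Final answer: V_1 = 20 V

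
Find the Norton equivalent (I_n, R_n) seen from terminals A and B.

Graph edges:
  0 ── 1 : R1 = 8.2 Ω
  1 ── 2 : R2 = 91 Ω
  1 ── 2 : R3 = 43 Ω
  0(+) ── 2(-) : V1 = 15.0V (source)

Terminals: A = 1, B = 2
Find the Thévenin equivalent first; then I_n = V_th/R_th and R_n = R_th.
Step 1 — V_th is the open-circuit voltage V_A - V_B (nothing connected across the terminals).
Nodal analysis, taking node 2 as the 0 V reference.
Source V1 fixes V_0 = 15 V.
KCL at each unknown node (sum of currents leaving = 0; resistances in Ω):
  Node 1: (V_1 - 15)/8.2 + (V_1 - 0)/91 + (V_1 - 0)/43 = 0
Collecting terms: 0.1562 × V_1 = 1.829  =>  V_1 = 11.71 V
V_th = V_1 - V_2 = 11.71 - 0 = 11.71 V
Step 2 — R_th: zero the source — replace V1 by a short circuit (node 2 merges into node 0) — and find the resistance seen between A (node 1) and B (node 0).
Reduce the network between node 1 (A) and node 0 (B) by series/parallel combination:
  Rp1 = R1 ‖ R2 ‖ R3 (parallel, all between nodes 0 and 1) = 1/(1/8.2 + 1/91 + 1/43) = 6.402 Ω
R_th = 6.402 Ω
I_n = V_th/R_th = 11.71/6.402 = 1.829 A, and R_n = R_th = 6.402 Ω

Final answer: I_n = 1.829 A, R_n = 6.402 Ω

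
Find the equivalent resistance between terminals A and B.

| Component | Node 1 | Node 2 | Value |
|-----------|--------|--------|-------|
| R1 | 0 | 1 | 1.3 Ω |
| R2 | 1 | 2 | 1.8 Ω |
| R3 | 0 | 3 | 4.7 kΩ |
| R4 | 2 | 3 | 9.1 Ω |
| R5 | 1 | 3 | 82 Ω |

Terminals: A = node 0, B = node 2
The network is not a plain series/parallel combination. Inject a 1 A test current into terminal A (node 0) and return it from terminal B (node 2); then R_eq = V_A / (1 A).
Nodal analysis, taking node 2 as the 0 V reference.
Current source I_test pushes 1 A into node 0 and draws it out of node 2.
KCL at each unknown node (sum of currents leaving = 0; resistances in Ω):
  Node 0: (V_0 - V_1)/1.3 + (V_0 - V_3)/4700 - 1 = 0
  Node 1: (V_1 - V_0)/1.3 + (V_1 - 0)/1.8 + (V_1 - V_3)/82 = 0
  Node 3: (V_3 - V_0)/4700 + (V_3 - V_1)/82 + (V_3 - 0)/9.1 = 0
Collecting terms (coefficients in siemens):
  0.7694·V_0 - 0.7692·V_1 - 0.0002128·V_3 = 1
  1.337·V_1 - 0.7692·V_0 - 0.0122·V_3 = 0
  0.1223·V_3 - 0.0002128·V_0 - 0.0122·V_1 = 0
Solving these 3 simultaneous equations (Gaussian elimination) gives:
  V_0 = 3.063 V, V_1 = 1.764 V, V_3 = 0.1812 V
R_eq = V_0 / 1 A = 3.063 Ω

Final answer: 3.063 Ω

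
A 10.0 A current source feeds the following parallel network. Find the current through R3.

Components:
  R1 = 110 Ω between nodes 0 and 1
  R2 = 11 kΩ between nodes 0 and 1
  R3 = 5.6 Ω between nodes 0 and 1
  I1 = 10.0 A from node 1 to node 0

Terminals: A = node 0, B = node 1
All resistors sit directly between nodes 0 and 1, so they are in parallel and share one voltage V; the full source current 10 A splits among them.
1/R_par = 1/110 + 1/11000 + 1/5.6 = 0.1878 S  =>  R_par = 5.326 Ω
V = I × R_par = 10 × 5.326 = 53.26 V
I_R3 = V/R3 = 53.26/5.6 = 9.511 A

Final answer: 9.511 A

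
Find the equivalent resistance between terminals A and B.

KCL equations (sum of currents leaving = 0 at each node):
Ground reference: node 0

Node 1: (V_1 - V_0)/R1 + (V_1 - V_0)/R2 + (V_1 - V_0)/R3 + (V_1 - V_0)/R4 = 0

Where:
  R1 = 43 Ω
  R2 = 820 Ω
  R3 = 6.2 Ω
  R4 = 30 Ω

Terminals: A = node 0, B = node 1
Reduce the network between node 0 (A) and node 1 (B) by series/parallel combination:
  Rp1 = R1 ‖ R2 ‖ R3 ‖ R4 (parallel, all between nodes 0 and 1) = 1/(1/43 + 1/820 + 1/6.2 + 1/30) = 4.564 Ω
R_eq = 4.564 Ω

Final answer: 4.564 Ω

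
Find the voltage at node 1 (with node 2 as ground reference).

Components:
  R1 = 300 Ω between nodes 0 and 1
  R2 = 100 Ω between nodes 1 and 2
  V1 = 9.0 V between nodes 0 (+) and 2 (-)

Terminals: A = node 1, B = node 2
Nodal analysis, taking node 2 as the 0 V reference.
Source V1 fixes V_0 = 9 V.
KCL at each unknown node (sum of currents leaving = 0; resistances in Ω):
  Node 1: (V_1 - 9)/300 + (V_1 - 0)/100 = 0
Collecting terms: 0.01333 × V_1 = 0.03  =>  V_1 = 2.25 V
The requested potential is V_1 = 2.25 V.

Final answer: V_1 = 2.25 V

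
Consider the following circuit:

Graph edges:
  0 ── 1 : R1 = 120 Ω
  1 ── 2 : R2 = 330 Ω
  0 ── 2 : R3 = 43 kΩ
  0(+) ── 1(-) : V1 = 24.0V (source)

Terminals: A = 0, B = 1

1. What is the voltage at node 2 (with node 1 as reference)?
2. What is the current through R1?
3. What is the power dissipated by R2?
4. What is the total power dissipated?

Nodal analysis, taking node 1 as the 0 V reference.
Source V1 fixes V_0 = 24 V.
KCL at each unknown node (sum of currents leaving = 0; resistances in Ω):
  Node 2: (V_2 - 0)/330 + (V_2 - 24)/43000 = 0
Collecting terms: 0.003054 × V_2 = 0.0005581  =>  V_2 = 0.1828 V
Part 1:
  Read off the nodal solution: V_2 = 0.1828 V
Part 2:
  I_R1 = (V_0 - V_1)/R1 = (24 - 0)/120 = 0.2 A
  Magnitude: I_R1 = 0.2 A
Part 3:
  I_R2 = (V_1 - V_2)/R2 = (0 - 0.1828)/330 = -0.0005539 A
  P_R2 = I_R2² × R2 = (-0.0005539)² × 330 = 0.0001012 W
Part 4:
  Power in each resistor, P = (ΔV)²/R:
    P_R1 = (24 - 0)²/120 = 4.8 W
    P_R2 = (0 - 0.1828)²/330 = 0.0001012 W
    P_R3 = (24 - 0.1828)²/43000 = 0.01319 W
  P_total = P_R1 + P_R2 + P_R3 = 4.813 W

Final answers:
1. V_2 = 0.1828 V
2. I_R1 = 0.2 A
3. P_R2 = 0.0001012 W
4. P_total = 4.813 W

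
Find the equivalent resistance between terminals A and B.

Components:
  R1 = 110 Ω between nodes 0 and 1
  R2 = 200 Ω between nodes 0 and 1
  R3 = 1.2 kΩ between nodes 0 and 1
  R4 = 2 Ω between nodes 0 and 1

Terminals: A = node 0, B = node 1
Reduce the network between node 0 (A) and node 1 (B) by series/parallel combination:
  Rp1 = R1 ‖ R2 ‖ R3 ‖ R4 (parallel, all between nodes 0 and 1) = 1/(1/110 + 1/200 + 1/1200 + 1/2) = 1.942 Ω
R_eq = 1.942 Ω

Final answer: 1.942 Ω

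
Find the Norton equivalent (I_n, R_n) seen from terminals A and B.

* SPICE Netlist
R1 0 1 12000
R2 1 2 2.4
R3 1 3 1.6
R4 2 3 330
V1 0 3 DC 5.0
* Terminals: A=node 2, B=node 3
Find the Thévenin equivalent first; then I_n = V_th/R_th and R_n = R_th.
Step 1 — V_th is the open-circuit voltage V_A - V_B (nothing connected across the terminals).
Nodal analysis, taking node 3 as the 0 V reference.
Source V1 fixes V_0 = 5 V.
KCL at each unknown node (sum of currents leaving = 0; resistances in Ω):
  Node 1: (V_1 - 5)/12000 + (V_1 - V_2)/2.4 + (V_1 - 0)/1.6 = 0
  Node 2: (V_2 - V_1)/2.4 + (V_2 - 0)/330 = 0
Collecting terms (coefficients in siemens):
  1.042·V_1 - 0.4167·V_2 = 0.0004167
  0.4197·V_2 - 0.4167·V_1 = 0
Determinant D = (1.042)(0.4197) - (-0.4167)(-0.4167) = 0.2636
V_1 = [(0.0004167)(0.4197) - (-0.4167)(0)]/D = 0.0006634 V
V_2 = [(1.042)(0) - (0.0004167)(-0.4167)]/D = 0.0006586 V
V_th = V_2 - V_3 = 0.0006586 - 0 = 0.0006586 V
Step 2 — R_th: zero the source — replace V1 by a short circuit (node 3 merges into node 0) — and find the resistance seen between A (node 2) and B (node 0).
Reduce the network between node 2 (A) and node 0 (B) by series/parallel combination:
  Rp1 = R1 ‖ R3 (parallel, both between nodes 0 and 1) = 1/(1/12000 + 1/1.6) = 1.6 Ω
  Rs1 = R2 + Rp1 (series, joined only at node 1) = 2.4 + 1.6 = 4 Ω
  Rp2 = R4 ‖ Rs1 (parallel, both between nodes 0 and 2) = 1/(1/330 + 1/4) = 3.952 Ω
R_th = 3.952 Ω
I_n = V_th/R_th = 0.0006586/3.952 = 0.0001667 A, and R_n = R_th = 3.952 Ω

Final answer: I_n = 0.0001667 A, R_n = 3.952 Ω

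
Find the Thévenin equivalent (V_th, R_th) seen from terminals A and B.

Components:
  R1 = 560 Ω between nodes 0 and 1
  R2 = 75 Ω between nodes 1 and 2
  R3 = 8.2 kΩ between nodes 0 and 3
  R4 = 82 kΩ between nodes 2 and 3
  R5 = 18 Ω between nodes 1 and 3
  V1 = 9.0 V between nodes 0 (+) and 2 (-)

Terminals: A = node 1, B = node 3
Step 1 — V_th is the open-circuit voltage V_A - V_B (nothing connected across the terminals).
Nodal analysis, taking node 2 as the 0 V reference.
Source V1 fixes V_0 = 9 V.
KCL at each unknown node (sum of currents leaving = 0; resistances in Ω):
  Node 1: (V_1 - 9)/560 + (V_1 - 0)/75 + (V_1 - V_3)/18 = 0
  Node 3: (V_3 - 9)/8200 + (V_3 - 0)/82000 + (V_3 - V_1)/18 = 0
Collecting terms (coefficients in siemens):
  0.07067·V_1 - 0.05556·V_3 = 0.01607
  0.05569·V_3 - 0.05556·V_1 = 0.001098
Determinant D = (0.07067)(0.05569) - (-0.05556)(-0.05556) = 0.0008494
V_1 = [(0.01607)(0.05569) - (-0.05556)(0.001098)]/D = 1.125 V
V_3 = [(0.07067)(0.001098) - (0.01607)(-0.05556)]/D = 1.142 V
V_th = V_1 - V_3 = 1.125 - 1.142 = -0.017 V
Step 2 — R_th: zero the source — replace V1 by a short circuit (node 2 merges into node 0) — and find the resistance seen between A (node 1) and B (node 3).
Reduce the network between node 1 (A) and node 3 (B) by series/parallel combination:
  Rp1 = R1 ‖ R2 (parallel, both between nodes 0 and 1) = 1/(1/560 + 1/75) = 66.14 Ω
  Rp2 = R3 ‖ R4 (parallel, both between nodes 0 and 3) = 1/(1/8200 + 1/82000) = 7455 Ω
  Rs1 = Rp1 + Rp2 (series, joined only at node 0) = 66.14 + 7455 = 7521 Ω
  Rp3 = R5 ‖ Rs1 (parallel, both between nodes 1 and 3) = 1/(1/18 + 1/7521) = 17.96 Ω
R_th = 17.96 Ω

Final answer: V_th = -0.017 V, R_th = 17.96 Ω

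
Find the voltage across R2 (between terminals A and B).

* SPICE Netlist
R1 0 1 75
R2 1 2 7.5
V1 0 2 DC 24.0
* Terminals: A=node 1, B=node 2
R1 and R2 are in series across V1 (node 0 → node 1 → node 2), and the output A–B is taken across R2, so this is a voltage divider.
Series current: I = V1/(R1 + R2) = 24/(75 + 7.5) = 24/82.5 = 0.2909 A
V_R2 = I × R2 = V1 × R2/(R1 + R2) = 24 × 7.5/82.5 = 2.182 V

Final answer: 2.182 V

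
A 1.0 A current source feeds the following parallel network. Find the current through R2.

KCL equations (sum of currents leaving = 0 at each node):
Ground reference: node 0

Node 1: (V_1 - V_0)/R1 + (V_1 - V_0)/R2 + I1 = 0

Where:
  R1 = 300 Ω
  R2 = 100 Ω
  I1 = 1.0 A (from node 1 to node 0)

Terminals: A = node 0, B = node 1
All resistors sit directly between nodes 0 and 1, so they are in parallel and share one voltage V; the full source current 1 A splits among them.
1/R_par = 1/300 + 1/100 = 0.01333 S  =>  R_par = 75 Ω
V = I × R_par = 1 × 75 = 75 V
I_R2 = V/R2 = 75/100 = 0.75 A

Final answer: 0.75 A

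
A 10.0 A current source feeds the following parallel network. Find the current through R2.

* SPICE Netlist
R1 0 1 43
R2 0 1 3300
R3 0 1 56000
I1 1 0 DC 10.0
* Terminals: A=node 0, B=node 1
All resistors sit directly between nodes 0 and 1, so they are in parallel and share one voltage V; the full source current 10 A splits among them.
1/R_par = 1/43 + 1/3300 + 1/56000 = 0.02358 S  =>  R_par = 42.41 Ω
V = I × R_par = 10 × 42.41 = 424.1 V
I_R2 = V/R2 = 424.1/3300 = 0.1285 A

Final answer: 0.1285 A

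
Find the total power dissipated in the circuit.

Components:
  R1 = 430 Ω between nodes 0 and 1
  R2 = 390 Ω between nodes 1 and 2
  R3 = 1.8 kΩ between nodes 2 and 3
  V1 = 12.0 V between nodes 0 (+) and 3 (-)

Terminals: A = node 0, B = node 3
Nodal analysis, taking node 3 as the 0 V reference.
Source V1 fixes V_0 = 12 V.
KCL at each unknown node (sum of currents leaving = 0; resistances in Ω):
  Node 1: (V_1 - 12)/430 + (V_1 - V_2)/390 = 0
  Node 2: (V_2 - V_1)/390 + (V_2 - 0)/1800 = 0
Collecting terms (coefficients in siemens):
  0.00489·V_1 - 0.002564·V_2 = 0.02791
  0.00312·V_2 - 0.002564·V_1 = 0
Determinant D = (0.00489)(0.00312) - (-0.002564)(-0.002564) = 0.00000868
V_1 = [(0.02791)(0.00312) - (-0.002564)(0)]/D = 10.03 V
V_2 = [(0.00489)(0) - (0.02791)(-0.002564)]/D = 8.244 V
Power in each resistor, P = (ΔV)²/R:
  P_R1 = (12 - 10.03)²/430 = 0.00902 W
  P_R2 = (10.03 - 8.244)²/390 = 0.008181 W
  P_R3 = (8.244 - 0)²/1800 = 0.03776 W
P_total = P_R1 + P_R2 + P_R3 = 0.05496 W

Final answer: 0.05496 W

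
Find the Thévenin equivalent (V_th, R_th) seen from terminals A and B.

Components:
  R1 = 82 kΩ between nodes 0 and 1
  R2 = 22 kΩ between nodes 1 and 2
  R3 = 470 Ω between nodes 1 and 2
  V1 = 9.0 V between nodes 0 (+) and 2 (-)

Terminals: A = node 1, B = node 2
Step 1 — V_th is the open-circuit voltage V_A - V_B (nothing connected across the terminals).
Nodal analysis, taking node 2 as the 0 V reference.
Source V1 fixes V_0 = 9 V.
KCL at each unknown node (sum of currents leaving = 0; resistances in Ω):
  Node 1: (V_1 - 9)/82000 + (V_1 - 0)/22000 + (V_1 - 0)/470 = 0
Collecting terms: 0.002185 × V_1 = 0.0001098  =>  V_1 = 0.05022 V
V_th = V_1 - V_2 = 0.05022 - 0 = 0.05022 V
Step 2 — R_th: zero the source — replace V1 by a short circuit (node 2 merges into node 0) — and find the resistance seen between A (node 1) and B (node 0).
Reduce the network between node 1 (A) and node 0 (B) by series/parallel combination:
  Rp1 = R1 ‖ R2 ‖ R3 (parallel, all between nodes 0 and 1) = 1/(1/82000 + 1/22000 + 1/470) = 457.6 Ω
R_th = 457.6 Ω

Final answer: V_th = 0.05022 V, R_th = 457.6 Ω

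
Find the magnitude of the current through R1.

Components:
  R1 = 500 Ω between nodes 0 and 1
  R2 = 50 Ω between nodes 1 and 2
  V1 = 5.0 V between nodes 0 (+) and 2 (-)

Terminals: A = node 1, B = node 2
Nodal analysis, taking node 2 as the 0 V reference.
Source V1 fixes V_0 = 5 V.
KCL at each unknown node (sum of currents leaving = 0; resistances in Ω):
  Node 1: (V_1 - 5)/500 + (V_1 - 0)/50 = 0
Collecting terms: 0.022 × V_1 = 0.01  =>  V_1 = 0.4545 V
I_R1 = (V_0 - V_1)/R1 = (5 - 0.4545)/500 = 0.009091 A
|I_R1| = 0.009091 A

Final answer: |I_R1| = 0.009091 A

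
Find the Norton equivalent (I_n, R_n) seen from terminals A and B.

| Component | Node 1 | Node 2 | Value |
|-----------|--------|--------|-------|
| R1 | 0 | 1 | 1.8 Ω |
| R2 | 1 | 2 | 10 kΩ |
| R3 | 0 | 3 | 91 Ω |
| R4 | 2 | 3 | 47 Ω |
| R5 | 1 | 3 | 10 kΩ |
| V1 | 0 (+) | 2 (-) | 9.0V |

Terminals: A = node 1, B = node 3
Find the Thévenin equivalent first; then I_n = V_th/R_th and R_n = R_th.
Step 1 — V_th is the open-circuit voltage V_A - V_B (nothing connected across the terminals).
Nodal analysis, taking node 2 as the 0 V reference.
Source V1 fixes V_0 = 9 V.
KCL at each unknown node (sum of currents leaving = 0; resistances in Ω):
  Node 1: (V_1 - 9)/1.8 + (V_1 - 0)/10000 + (V_1 - V_3)/10000 = 0
  Node 3: (V_3 - 9)/91 + (V_3 - 0)/47 + (V_3 - V_1)/10000 = 0
Collecting terms (coefficients in siemens):
  0.5558·V_1 - 0.0001·V_3 = 5
  0.03237·V_3 - 0.0001·V_1 = 0.0989
Determinant D = (0.5558)(0.03237) - (-0.0001)(-0.0001) = 0.01799
V_1 = [(5)(0.03237) - (-0.0001)(0.0989)]/D = 8.997 V
V_3 = [(0.5558)(0.0989) - (5)(-0.0001)]/D = 3.084 V
V_th = V_1 - V_3 = 8.997 - 3.084 = 5.914 V
Step 2 — R_th: zero the source — replace V1 by a short circuit (node 2 merges into node 0) — and find the resistance seen between A (node 1) and B (node 3).
Reduce the network between node 1 (A) and node 3 (B) by series/parallel combination:
  Rp1 = R1 ‖ R2 (parallel, both between nodes 0 and 1) = 1/(1/1.8 + 1/10000) = 1.8 Ω
  Rp2 = R3 ‖ R4 (parallel, both between nodes 0 and 3) = 1/(1/91 + 1/47) = 30.99 Ω
  Rs1 = Rp1 + Rp2 (series, joined only at node 0) = 1.8 + 30.99 = 32.79 Ω
  Rp3 = R5 ‖ Rs1 (parallel, both between nodes 1 and 3) = 1/(1/10000 + 1/32.79) = 32.69 Ω
R_th = 32.69 Ω
I_n = V_th/R_th = 5.914/32.69 = 0.1809 A, and R_n = R_th = 32.69 Ω

Final answer: I_n = 0.1809 A, R_n = 32.69 Ω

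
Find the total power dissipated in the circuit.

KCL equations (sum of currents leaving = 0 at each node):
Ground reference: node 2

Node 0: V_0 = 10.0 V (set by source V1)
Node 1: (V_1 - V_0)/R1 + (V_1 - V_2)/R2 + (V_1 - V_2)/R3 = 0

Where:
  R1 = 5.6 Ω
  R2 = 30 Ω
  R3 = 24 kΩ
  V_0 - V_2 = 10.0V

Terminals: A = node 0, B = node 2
Nodal analysis, taking node 2 as the 0 V reference.
Source V1 fixes V_0 = 10 V.
KCL at each unknown node (sum of currents leaving = 0; resistances in Ω):
  Node 1: (V_1 - 10)/5.6 + (V_1 - 0)/30 + (V_1 - 0)/24000 = 0
Collecting terms: 0.2119 × V_1 = 1.786  =>  V_1 = 8.425 V
Power in each resistor, P = (ΔV)²/R:
  P_R1 = (10 - 8.425)²/5.6 = 0.4428 W
  P_R2 = (8.425 - 0)²/30 = 2.366 W
  P_R3 = (8.425 - 0)²/24000 = 0.002958 W
P_total = P_R1 + P_R2 + P_R3 = 2.812 W

Final answer: 2.812 W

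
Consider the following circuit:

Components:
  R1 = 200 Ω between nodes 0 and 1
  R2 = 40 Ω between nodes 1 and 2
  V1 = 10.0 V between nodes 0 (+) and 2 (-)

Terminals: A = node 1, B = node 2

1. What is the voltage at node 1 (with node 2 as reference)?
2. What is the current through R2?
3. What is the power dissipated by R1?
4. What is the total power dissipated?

Nodal analysis, taking node 2 as the 0 V reference.
Source V1 fixes V_0 = 10 V.
KCL at each unknown node (sum of currents leaving = 0; resistances in Ω):
  Node 1: (V_1 - 10)/200 + (V_1 - 0)/40 = 0
Collecting terms: 0.03 × V_1 = 0.05  =>  V_1 = 1.667 V
Part 1:
  Read off the nodal solution: V_1 = 1.667 V
Part 2:
  I_R2 = (V_1 - V_2)/R2 = (1.667 - 0)/40 = 0.04167 A
  Magnitude: I_R2 = 0.04167 A
Part 3:
  I_R1 = (V_0 - V_1)/R1 = (10 - 1.667)/200 = 0.04167 A
  P_R1 = I_R1² × R1 = (0.04167)² × 200 = 0.3472 W
Part 4:
  Power in each resistor, P = (ΔV)²/R:
    P_R1 = (10 - 1.667)²/200 = 0.3472 W
    P_R2 = (1.667 - 0)²/40 = 0.06944 W
  P_total = P_R1 + P_R2 = 0.4167 W

Final answers:
1. V_1 = 1.667 V
2. I_R2 = 0.04167 A
3. P_R1 = 0.3472 W
4. P_total = 0.4167 W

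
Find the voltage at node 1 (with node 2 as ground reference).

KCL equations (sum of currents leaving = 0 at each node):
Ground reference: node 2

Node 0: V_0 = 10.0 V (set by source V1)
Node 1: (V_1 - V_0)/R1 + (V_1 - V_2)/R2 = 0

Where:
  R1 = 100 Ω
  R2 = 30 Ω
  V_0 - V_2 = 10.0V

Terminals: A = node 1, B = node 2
Nodal analysis, taking node 2 as the 0 V reference.
Source V1 fixes V_0 = 10 V.
KCL at each unknown node (sum of currents leaving = 0; resistances in Ω):
  Node 1: (V_1 - 10)/100 + (V_1 - 0)/30 = 0
Collecting terms: 0.04333 × V_1 = 0.1  =>  V_1 = 2.308 V
The requested potential is V_1 = 2.308 V.

Final answer: V_1 = 2.308 V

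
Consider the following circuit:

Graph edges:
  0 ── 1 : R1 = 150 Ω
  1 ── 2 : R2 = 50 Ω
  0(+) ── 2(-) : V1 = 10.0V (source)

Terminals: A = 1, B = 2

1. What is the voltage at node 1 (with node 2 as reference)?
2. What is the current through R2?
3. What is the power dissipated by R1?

Nodal analysis, taking node 2 as the 0 V reference.
Source V1 fixes V_0 = 10 V.
KCL at each unknown node (sum of currents leaving = 0; resistances in Ω):
  Node 1: (V_1 - 10)/150 + (V_1 - 0)/50 = 0
Collecting terms: 0.02667 × V_1 = 0.06667  =>  V_1 = 2.5 V
Part 1:
  Read off the nodal solution: V_1 = 2.5 V
Part 2:
  I_R2 = (V_1 - V_2)/R2 = (2.5 - 0)/50 = 0.05 A
  Magnitude: I_R2 = 0.05 A
Part 3:
  I_R1 = (V_0 - V_1)/R1 = (10 - 2.5)/150 = 0.05 A
  P_R1 = I_R1² × R1 = (0.05)² × 150 = 0.375 W

Final answers:
1. V_1 = 2.5 V
2. I_R2 = 0.05 A
3. P_R1 = 0.375 W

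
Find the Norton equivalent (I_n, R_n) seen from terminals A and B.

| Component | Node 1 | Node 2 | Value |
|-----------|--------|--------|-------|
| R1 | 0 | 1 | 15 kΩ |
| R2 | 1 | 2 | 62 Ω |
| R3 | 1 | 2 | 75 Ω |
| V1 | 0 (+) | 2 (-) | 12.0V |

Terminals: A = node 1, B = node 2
Find the Thévenin equivalent first; then I_n = V_th/R_th and R_n = R_th.
Step 1 — V_th is the open-circuit voltage V_A - V_B (nothing connected across the terminals).
Nodal analysis, taking node 2 as the 0 V reference.
Source V1 fixes V_0 = 12 V.
KCL at each unknown node (sum of currents leaving = 0; resistances in Ω):
  Node 1: (V_1 - 12)/15000 + (V_1 - 0)/62 + (V_1 - 0)/75 = 0
Collecting terms: 0.02953 × V_1 = 0.0008  =>  V_1 = 0.02709 V
V_th = V_1 - V_2 = 0.02709 - 0 = 0.02709 V
Step 2 — R_th: zero the source — replace V1 by a short circuit (node 2 merges into node 0) — and find the resistance seen between A (node 1) and B (node 0).
Reduce the network between node 1 (A) and node 0 (B) by series/parallel combination:
  Rp1 = R1 ‖ R2 ‖ R3 (parallel, all between nodes 0 and 1) = 1/(1/15000 + 1/62 + 1/75) = 33.86 Ω
R_th = 33.86 Ω
I_n = V_th/R_th = 0.02709/33.86 = 0.0008 A, and R_n = R_th = 33.86 Ω

Final answer: I_n = 0.0008 A, R_n = 33.86 Ω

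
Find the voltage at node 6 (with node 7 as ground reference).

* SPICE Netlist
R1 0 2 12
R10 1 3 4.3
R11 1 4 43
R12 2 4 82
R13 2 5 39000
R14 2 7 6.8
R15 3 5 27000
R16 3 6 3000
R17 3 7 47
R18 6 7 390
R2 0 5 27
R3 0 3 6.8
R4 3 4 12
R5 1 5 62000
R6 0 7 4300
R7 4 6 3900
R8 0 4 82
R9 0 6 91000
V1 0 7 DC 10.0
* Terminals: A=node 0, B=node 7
Nodal analysis, taking node 7 as the 0 V reference.
Source V1 fixes V_0 = 10 V.
KCL at each unknown node (sum of currents leaving = 0; resistances in Ω):
  Node 1: (V_1 - V_5)/62000 + (V_1 - V_3)/4.3 + (V_1 - V_4)/43 = 0
  Node 2: (V_2 - 10)/12 + (V_2 - V_4)/82 + (V_2 - V_5)/39000 + (V_2 - 0)/6.8 = 0
  Node 3: (V_3 - 10)/6.8 + (V_3 - V_4)/12 + (V_3 - V_1)/4.3 + (V_3 - V_5)/27000 + (V_3 - V_6)/3000 + (V_3 - 0)/47 = 0
  Node 4: (V_4 - V_3)/12 + (V_4 - V_6)/3900 + (V_4 - 10)/82 + (V_4 - V_1)/43 + (V_4 - V_2)/82 = 0
  Node 5: (V_5 - 10)/27 + (V_5 - V_1)/62000 + (V_5 - V_2)/39000 + (V_5 - V_3)/27000 = 0
  Node 6: (V_6 - V_4)/3900 + (V_6 - 10)/91000 + (V_6 - V_3)/3000 + (V_6 - 0)/390 = 0
Collecting terms (coefficients in siemens):
  0.2558·V_1 - 0.2326·V_3 - 0.02326·V_4 - 0.00001613·V_5 = 0
  0.2426·V_2 - 0.0122·V_4 - 0.00002564·V_5 = 0.8333
  0.4846·V_3 - 0.2326·V_1 - 0.08333·V_4 - 0.00003704·V_5 - 0.0003333·V_6 = 1.471
  0.1312·V_4 - 0.02326·V_1 - 0.0122·V_2 - 0.08333·V_3 - 0.0002564·V_6 = 0.122
  0.03712·V_5 - 0.00001613·V_1 - 0.00002564·V_2 - 0.00003704·V_3 = 0.3704
  0.003165·V_6 - 0.0003333·V_3 - 0.0002564·V_4 = 0.0001099
Solving these 6 simultaneous equations (Gaussian elimination) gives:
  V_1 = 8.498 V, V_2 = 3.849 V, V_3 = 8.526 V, V_4 = 8.21 V
  V_5 = 9.994 V, V_6 = 1.598 V
The requested potential is V_6 = 1.598 V.

Final answer: V_6 = 1.598 V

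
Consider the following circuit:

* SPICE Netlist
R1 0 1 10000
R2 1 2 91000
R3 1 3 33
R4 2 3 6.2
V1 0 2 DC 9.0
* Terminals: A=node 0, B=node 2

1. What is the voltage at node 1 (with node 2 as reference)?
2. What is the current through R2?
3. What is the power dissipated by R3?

Nodal analysis, taking node 2 as the 0 V reference.
Source V1 fixes V_0 = 9 V.
KCL at each unknown node (sum of currents leaving = 0; resistances in Ω):
  Node 1: (V_1 - 9)/10000 + (V_1 - 0)/91000 + (V_1 - V_3)/33 = 0
  Node 3: (V_3 - V_1)/33 + (V_3 - 0)/6.2 = 0
Collecting terms (coefficients in siemens):
  0.03041·V_1 - 0.0303·V_3 = 0.0009
  0.1916·V_3 - 0.0303·V_1 = 0
Determinant D = (0.03041)(0.1916) - (-0.0303)(-0.0303) = 0.004909
V_1 = [(0.0009)(0.1916) - (-0.0303)(0)]/D = 0.03513 V
V_3 = [(0.03041)(0) - (0.0009)(-0.0303)]/D = 0.005556 V
Part 1:
  Read off the nodal solution: V_1 = 0.03513 V
Part 2:
  I_R2 = (V_1 - V_2)/R2 = (0.03513 - 0)/91000 = 0.000000386 A
  Magnitude: I_R2 = 0.000000386 A
Part 3:
  I_R3 = (V_1 - V_3)/R3 = (0.03513 - 0.005556)/33 = 0.0008961 A
  P_R3 = I_R3² × R3 = (0.0008961)² × 33 = 0.0000265 W

Final answers:
1. V_1 = 0.03513 V
2. I_R2 = 3.86e-07 A
3. P_R3 = 2.65e-05 W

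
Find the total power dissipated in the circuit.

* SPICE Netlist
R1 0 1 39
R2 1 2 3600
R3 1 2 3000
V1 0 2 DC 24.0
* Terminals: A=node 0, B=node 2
Nodal analysis, taking node 2 as the 0 V reference.
Source V1 fixes V_0 = 24 V.
KCL at each unknown node (sum of currents leaving = 0; resistances in Ω):
  Node 1: (V_1 - 24)/39 + (V_1 - 0)/3600 + (V_1 - 0)/3000 = 0
Collecting terms: 0.02625 × V_1 = 0.6154  =>  V_1 = 23.44 V
Power in each resistor, P = (ΔV)²/R:
  P_R1 = (24 - 23.44)²/39 = 0.008003 W
  P_R2 = (23.44 - 0)²/3600 = 0.1526 W
  P_R3 = (23.44 - 0)²/3000 = 0.1832 W
P_total = P_R1 + P_R2 + P_R3 = 0.3438 W

Final answer: 0.3438 W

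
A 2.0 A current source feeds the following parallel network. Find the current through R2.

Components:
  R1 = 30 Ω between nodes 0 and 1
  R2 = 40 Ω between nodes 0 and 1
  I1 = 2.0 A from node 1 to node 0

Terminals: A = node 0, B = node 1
All resistors sit directly between nodes 0 and 1, so they are in parallel and share one voltage V; the full source current 2 A splits among them.
1/R_par = 1/30 + 1/40 = 0.05833 S  =>  R_par = 17.14 Ω
V = I × R_par = 2 × 17.14 = 34.29 V
I_R2 = V/R2 = 34.29/40 = 0.8571 A

Final answer: 0.8571 A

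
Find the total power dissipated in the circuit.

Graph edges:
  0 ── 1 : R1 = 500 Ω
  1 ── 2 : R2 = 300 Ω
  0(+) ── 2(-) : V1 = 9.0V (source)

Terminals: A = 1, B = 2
Nodal analysis, taking node 2 as the 0 V reference.
Source V1 fixes V_0 = 9 V.
KCL at each unknown node (sum of currents leaving = 0; resistances in Ω):
  Node 1: (V_1 - 9)/500 + (V_1 - 0)/300 = 0
Collecting terms: 0.005333 × V_1 = 0.018  =>  V_1 = 3.375 V
Power in each resistor, P = (ΔV)²/R:
  P_R1 = (9 - 3.375)²/500 = 0.06328 W
  P_R2 = (3.375 - 0)²/300 = 0.03797 W
P_total = P_R1 + P_R2 = 0.1013 W

Final answer: 0.1013 W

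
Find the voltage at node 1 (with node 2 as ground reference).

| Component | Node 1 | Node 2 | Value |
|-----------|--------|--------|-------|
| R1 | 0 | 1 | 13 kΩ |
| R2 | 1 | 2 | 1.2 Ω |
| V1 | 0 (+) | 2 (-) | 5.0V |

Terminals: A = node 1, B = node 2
Nodal analysis, taking node 2 as the 0 V reference.
Source V1 fixes V_0 = 5 V.
KCL at each unknown node (sum of currents leaving = 0; resistances in Ω):
  Node 1: (V_1 - 5)/13000 + (V_1 - 0)/1.2 = 0
Collecting terms: 0.8334 × V_1 = 0.0003846  =>  V_1 = 0.0004615 V
The requested potential is V_1 = 0.0004615 V.

Final answer: V_1 = 0.0004615 V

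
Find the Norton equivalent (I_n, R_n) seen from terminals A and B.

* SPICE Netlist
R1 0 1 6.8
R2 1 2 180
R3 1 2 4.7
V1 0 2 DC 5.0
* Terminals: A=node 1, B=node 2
Find the Thévenin equivalent first; then I_n = V_th/R_th and R_n = R_th.
Step 1 — V_th is the open-circuit voltage V_A - V_B (nothing connected across the terminals).
Nodal analysis, taking node 2 as the 0 V reference.
Source V1 fixes V_0 = 5 V.
KCL at each unknown node (sum of currents leaving = 0; resistances in Ω):
  Node 1: (V_1 - 5)/6.8 + (V_1 - 0)/180 + (V_1 - 0)/4.7 = 0
Collecting terms: 0.3654 × V_1 = 0.7353  =>  V_1 = 2.012 V
V_th = V_1 - V_2 = 2.012 - 0 = 2.012 V
Step 2 — R_th: zero the source — replace V1 by a short circuit (node 2 merges into node 0) — and find the resistance seen between A (node 1) and B (node 0).
Reduce the network between node 1 (A) and node 0 (B) by series/parallel combination:
  Rp1 = R1 ‖ R2 ‖ R3 (parallel, all between nodes 0 and 1) = 1/(1/6.8 + 1/180 + 1/4.7) = 2.737 Ω
R_th = 2.737 Ω
I_n = V_th/R_th = 2.012/2.737 = 0.7353 A, and R_n = R_th = 2.737 Ω

Final answer: I_n = 0.7353 A, R_n = 2.737 Ω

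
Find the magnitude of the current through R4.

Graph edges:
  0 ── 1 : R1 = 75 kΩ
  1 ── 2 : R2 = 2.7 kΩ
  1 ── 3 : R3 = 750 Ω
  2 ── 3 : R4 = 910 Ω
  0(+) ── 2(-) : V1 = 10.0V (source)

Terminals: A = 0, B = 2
Nodal analysis, taking node 2 as the 0 V reference.
Source V1 fixes V_0 = 10 V.
KCL at each unknown node (sum of currents leaving = 0; resistances in Ω):
  Node 1: (V_1 - 10)/75000 + (V_1 - 0)/2700 + (V_1 - V_3)/750 = 0
  Node 3: (V_3 - V_1)/750 + (V_3 - 0)/910 = 0
Collecting terms (coefficients in siemens):
  0.001717·V_1 - 0.001333·V_3 = 0.0001333
  0.002432·V_3 - 0.001333·V_1 = 0
Determinant D = (0.001717)(0.002432) - (-0.001333)(-0.001333) = 0.000002398
V_1 = [(0.0001333)(0.002432) - (-0.001333)(0)]/D = 0.1352 V
V_3 = [(0.001717)(0) - (0.0001333)(-0.001333)]/D = 0.07412 V
I_R4 = (V_2 - V_3)/R4 = (0 - 0.07412)/910 = -0.00008145 A
|I_R4| = 0.00008145 A

Final answer: |I_R4| = 8.145e-05 A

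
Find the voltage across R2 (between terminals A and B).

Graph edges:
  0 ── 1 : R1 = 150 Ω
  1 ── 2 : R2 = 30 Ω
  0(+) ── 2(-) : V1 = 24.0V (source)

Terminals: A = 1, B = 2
R1 and R2 are in series across V1 (node 0 → node 1 → node 2), and the output A–B is taken across R2, so this is a voltage divider.
Series current: I = V1/(R1 + R2) = 24/(150 + 30) = 24/180 = 0.1333 A
V_R2 = I × R2 = V1 × R2/(R1 + R2) = 24 × 30/180 = 4 V

Final answer: 4 V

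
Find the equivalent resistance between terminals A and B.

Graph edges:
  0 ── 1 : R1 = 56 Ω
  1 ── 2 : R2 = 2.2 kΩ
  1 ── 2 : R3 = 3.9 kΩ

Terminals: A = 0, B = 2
Reduce the network between node 0 (A) and node 2 (B) by series/parallel combination:
  Rp1 = R2 ‖ R3 (parallel, both between nodes 1 and 2) = 1/(1/2200 + 1/3900) = 1407 Ω
  Rs1 = R1 + Rp1 (series, joined only at node 1) = 56 + 1407 = 1463 Ω
R_eq = 1.463 kΩ

Final answer: 1.463 kΩ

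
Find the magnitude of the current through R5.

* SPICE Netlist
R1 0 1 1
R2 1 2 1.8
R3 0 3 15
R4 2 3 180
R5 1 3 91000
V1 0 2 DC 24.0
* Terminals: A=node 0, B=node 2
Nodal analysis, taking node 2 as the 0 V reference.
Source V1 fixes V_0 = 24 V.
KCL at each unknown node (sum of currents leaving = 0; resistances in Ω):
  Node 1: (V_1 - 24)/1 + (V_1 - 0)/1.8 + (V_1 - V_3)/91000 = 0
  Node 3: (V_3 - 24)/15 + (V_3 - 0)/180 + (V_3 - V_1)/91000 = 0
Collecting terms (coefficients in siemens):
  1.556·V_1 - 0.00001099·V_3 = 24
  0.07223·V_3 - 0.00001099·V_1 = 1.6
Determinant D = (1.556)(0.07223) - (-0.00001099)(-0.00001099) = 0.1124
V_1 = [(24)(0.07223) - (-0.00001099)(1.6)]/D = 15.43 V
V_3 = [(1.556)(1.6) - (24)(-0.00001099)]/D = 22.15 V
I_R5 = (V_1 - V_3)/R5 = (15.43 - 22.15)/91000 = -0.00007389 A
|I_R5| = 0.00007389 A

Final answer: |I_R5| = 7.389e-05 A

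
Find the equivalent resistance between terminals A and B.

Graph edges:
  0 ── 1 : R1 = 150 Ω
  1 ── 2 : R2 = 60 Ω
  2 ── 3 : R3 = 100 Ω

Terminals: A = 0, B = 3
Reduce the network between node 0 (A) and node 3 (B) by series/parallel combination:
  Rs1 = R1 + R2 (series, joined only at node 1) = 150 + 60 = 210 Ω
  Rs2 = R3 + Rs1 (series, joined only at node 2) = 100 + 210 = 310 Ω
R_eq = 310 Ω

Final answer: 310 Ω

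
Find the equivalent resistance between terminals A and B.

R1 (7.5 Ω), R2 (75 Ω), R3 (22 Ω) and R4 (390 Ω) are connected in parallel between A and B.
Reduce the network between node 0 (A) and node 1 (B) by series/parallel combination:
  Rp1 = R1 ‖ R2 ‖ R3 ‖ R4 (parallel, all between nodes 0 and 1) = 1/(1/7.5 + 1/75 + 1/22 + 1/390) = 5.136 Ω
R_eq = 5.136 Ω

Final answer: 5.136 Ω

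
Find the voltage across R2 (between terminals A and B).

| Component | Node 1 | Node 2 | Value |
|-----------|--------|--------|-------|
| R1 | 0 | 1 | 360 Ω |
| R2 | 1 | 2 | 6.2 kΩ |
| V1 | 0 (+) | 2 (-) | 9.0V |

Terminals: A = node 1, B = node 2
R1 and R2 are in series across V1 (node 0 → node 1 → node 2), and the output A–B is taken across R2, so this is a voltage divider.
Series current: I = V1/(R1 + R2) = 9/(360 + 6200) = 9/6560 = 0.001372 A
V_R2 = I × R2 = V1 × R2/(R1 + R2) = 9 × 6200/6560 = 8.506 V

Final answer: 8.506 V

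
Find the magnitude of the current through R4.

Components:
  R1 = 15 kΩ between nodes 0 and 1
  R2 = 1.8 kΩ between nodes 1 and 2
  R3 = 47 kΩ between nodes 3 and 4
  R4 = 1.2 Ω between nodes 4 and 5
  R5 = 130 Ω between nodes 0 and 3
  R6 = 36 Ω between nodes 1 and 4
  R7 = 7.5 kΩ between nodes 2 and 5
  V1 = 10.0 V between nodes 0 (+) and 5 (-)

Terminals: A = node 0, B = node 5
Nodal analysis, taking node 5 as the 0 V reference.
Source V1 fixes V_0 = 10 V.
KCL at each unknown node (sum of currents leaving = 0; resistances in Ω):
  Node 1: (V_1 - 10)/15000 + (V_1 - V_2)/1800 + (V_1 - V_4)/36 = 0
  Node 2: (V_2 - V_1)/1800 + (V_2 - 0)/7500 = 0
  Node 3: (V_3 - V_4)/47000 + (V_3 - 10)/130 = 0
  Node 4: (V_4 - V_3)/47000 + (V_4 - 0)/1.2 + (V_4 - V_1)/36 = 0
Collecting terms (coefficients in siemens):
  0.0284·V_1 - 0.0005556·V_2 - 0.02778·V_4 = 0.0006667
  0.0006889·V_2 - 0.0005556·V_1 = 0
  0.007714·V_3 - 0.00002128·V_4 = 0.07692
  0.8611·V_4 - 0.02778·V_1 - 0.00002128·V_3 = 0
Solving these 4 simultaneous equations (Gaussian elimination) gives:
  V_1 = 0.02489 V, V_2 = 0.02008 V, V_3 = 9.972 V, V_4 = 0.001049 V
I_R4 = (V_4 - V_5)/R4 = (0.001049 - 0)/1.2 = 0.0008745 A
|I_R4| = 0.0008745 A

Final answer: |I_R4| = 0.0008745 A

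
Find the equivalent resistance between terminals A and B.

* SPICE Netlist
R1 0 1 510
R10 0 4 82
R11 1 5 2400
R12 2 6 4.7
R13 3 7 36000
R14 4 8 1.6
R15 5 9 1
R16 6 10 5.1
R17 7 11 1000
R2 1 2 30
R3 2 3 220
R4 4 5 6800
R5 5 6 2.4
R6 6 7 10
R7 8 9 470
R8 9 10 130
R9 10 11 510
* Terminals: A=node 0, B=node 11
The network is not a plain series/parallel combination. Inject a 1 A test current into terminal A (node 0) and return it from terminal B (node 11); then R_eq = V_A / (1 A).
Nodal analysis, taking node 11 as the 0 V reference.
Current source I_test pushes 1 A into node 0 and draws it out of node 11.
KCL at each unknown node (sum of currents leaving = 0; resistances in Ω):
  Node 0: (V_0 - V_1)/510 + (V_0 - V_4)/82 - 1 = 0
  Node 1: (V_1 - V_0)/510 + (V_1 - V_2)/30 + (V_1 - V_5)/2400 = 0
  Node 2: (V_2 - V_1)/30 + (V_2 - V_3)/220 + (V_2 - V_6)/4.7 = 0
  Node 3: (V_3 - V_2)/220 + (V_3 - V_7)/36000 = 0
  Node 4: (V_4 - V_0)/82 + (V_4 - V_5)/6800 + (V_4 - V_8)/1.6 = 0
  Node 5: (V_5 - V_1)/2400 + (V_5 - V_4)/6800 + (V_5 - V_6)/2.4 + (V_5 - V_9)/1 = 0
  Node 6: (V_6 - V_2)/4.7 + (V_6 - V_5)/2.4 + (V_6 - V_7)/10 + (V_6 - V_10)/5.1 = 0
  Node 7: (V_7 - V_3)/36000 + (V_7 - V_6)/10 + (V_7 - 0)/1000 = 0
  Node 8: (V_8 - V_4)/1.6 + (V_8 - V_9)/470 = 0
  Node 9: (V_9 - V_5)/1 + (V_9 - V_8)/470 + (V_9 - V_10)/130 = 0
  Node 10: (V_10 - V_6)/5.1 + (V_10 - V_9)/130 + (V_10 - 0)/510 = 0
Collecting terms (coefficients in siemens):
  0.01416·V_0 - 0.001961·V_1 - 0.0122·V_4 = 1
  0.03571·V_1 - 0.001961·V_0 - 0.03333·V_2 - 0.0004167·V_5 = 0
  0.2506·V_2 - 0.03333·V_1 - 0.004545·V_3 - 0.2128·V_6 = 0
  0.004573·V_3 - 0.004545·V_2 - 0.00002778·V_7 = 0
  0.6373·V_4 - 0.0122·V_0 - 0.0001471·V_5 - 0.625·V_8 = 0
  1.417·V_5 - 0.0004167·V_1 - 0.0001471·V_4 - 0.4167·V_6 - 1·V_9 = 0
  0.9255·V_6 - 0.2128·V_2 - 0.4167·V_5 - 0.1·V_7 - 0.1961·V_10 = 0
  0.101·V_7 - 0.00002778·V_3 - 0.1·V_6 = 0
  0.6271·V_8 - 0.625·V_4 - 0.002128·V_9 = 0
  1.01·V_9 - 1·V_5 - 0.002128·V_8 - 0.007692·V_10 = 0
  0.2057·V_10 - 0.1961·V_6 - 0.007692·V_9 = 0
Solving these 11 simultaneous equations (Gaussian elimination) gives:
  V_0 = 608.5 V, V_1 = 357.8 V, V_2 = 343.3 V, V_3 = 343.2 V
  V_4 = 566.8 V, V_5 = 342.1 V, V_6 = 341 V, V_7 = 337.6 V
  V_8 = 566 V, V_9 = 342.6 V, V_10 = 337.8 V
R_eq = V_0 / 1 A = 608.5 Ω

Final answer: 608.5 Ω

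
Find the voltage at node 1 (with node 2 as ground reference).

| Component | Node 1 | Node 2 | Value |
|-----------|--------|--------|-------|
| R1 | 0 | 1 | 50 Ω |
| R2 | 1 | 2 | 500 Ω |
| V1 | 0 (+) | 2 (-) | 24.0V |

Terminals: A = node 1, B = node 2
Nodal analysis, taking node 2 as the 0 V reference.
Source V1 fixes V_0 = 24 V.
KCL at each unknown node (sum of currents leaving = 0; resistances in Ω):
  Node 1: (V_1 - 24)/50 + (V_1 - 0)/500 = 0
Collecting terms: 0.022 × V_1 = 0.48  =>  V_1 = 21.82 V
The requested potential is V_1 = 21.82 V.

Final answer: V_1 = 21.82 V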